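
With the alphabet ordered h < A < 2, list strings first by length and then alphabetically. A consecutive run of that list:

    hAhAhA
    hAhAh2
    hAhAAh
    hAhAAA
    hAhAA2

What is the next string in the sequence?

Find the rightmost character of hAhAA2 below 2, bump it to the next letter, and reset everything to its right to h.

hAhA2h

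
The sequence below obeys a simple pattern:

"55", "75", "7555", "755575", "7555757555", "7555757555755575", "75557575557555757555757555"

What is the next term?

Each term (from the third on) is the previous term followed by the one before it: term 3 = 75·55 = 7555.
The next term joins 75557575557555757555757555 and 7555757555755575.

755575755575557575557575557555757555755575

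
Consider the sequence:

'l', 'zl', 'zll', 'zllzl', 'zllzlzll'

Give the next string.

zllzlzllzllzl

This is a Fibonacci-style word recurrence s(k) = s(k−1)·s(k−2): e.g. zl·l = zll.
So term 6 is zllzlzll·zllzl.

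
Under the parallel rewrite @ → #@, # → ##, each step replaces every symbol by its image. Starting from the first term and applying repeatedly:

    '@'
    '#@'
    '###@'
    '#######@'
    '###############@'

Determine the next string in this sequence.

###############################@

φ(###############@) expands symbol-by-symbol to ## ## ## ## ## ## ## ## ## ## ## ## ## ## ## #@; joining the 16 pieces gives the next term.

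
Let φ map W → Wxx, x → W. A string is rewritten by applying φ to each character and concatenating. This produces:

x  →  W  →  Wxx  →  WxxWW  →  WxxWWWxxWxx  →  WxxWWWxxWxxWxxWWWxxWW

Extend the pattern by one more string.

φ(WxxWWWxxWxxWxxWWWxxWW) expands symbol-by-symbol to Wxx W W Wxx Wxx Wxx W W Wxx W W Wxx W W Wxx Wxx Wxx W W Wxx Wxx; joining the 21 pieces gives the next term.

WxxWWWxxWxxWxxWWWxxWWWxxWWWxxWxxWxxWWWxxWxx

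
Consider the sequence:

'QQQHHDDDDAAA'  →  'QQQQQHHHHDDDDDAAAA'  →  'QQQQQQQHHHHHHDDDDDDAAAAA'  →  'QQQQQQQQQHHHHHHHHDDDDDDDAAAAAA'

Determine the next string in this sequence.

Reading off run lengths: Q runs 3, 5, 7, 9; H runs 2, 4, 6, 8; D runs 4, 5, 6, 7; A runs 3, 4, 5, 6 — each is linear in n (n = 1, 2, …).
For the next term, n = 5, so the run lengths are 11, 10, 8, 7.

QQQQQQQQQQQHHHHHHHHHHDDDDDDDDAAAAAAA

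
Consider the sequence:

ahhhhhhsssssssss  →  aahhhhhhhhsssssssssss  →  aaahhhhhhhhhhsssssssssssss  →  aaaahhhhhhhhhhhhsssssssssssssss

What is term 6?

aaaaaahhhhhhhhhhhhhhhhsssssssssssssssssss

Term n consists of n-2 a's, followed by 2n h's, followed by 2n+3 s's, where the shown terms are n = 3, 4, 5, 6.
Setting n = 8 gives 6, 16, 19 characters in each block.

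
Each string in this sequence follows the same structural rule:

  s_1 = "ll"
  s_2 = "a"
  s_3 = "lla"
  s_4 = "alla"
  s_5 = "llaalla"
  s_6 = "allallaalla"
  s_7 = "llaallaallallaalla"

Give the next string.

This is a Fibonacci-style word recurrence s(k) = s(k−2)·s(k−1): e.g. ll·a = lla.
Continuing: allallaalla · llaallaallallaalla gives term 8.

allallaallallaallaallallaalla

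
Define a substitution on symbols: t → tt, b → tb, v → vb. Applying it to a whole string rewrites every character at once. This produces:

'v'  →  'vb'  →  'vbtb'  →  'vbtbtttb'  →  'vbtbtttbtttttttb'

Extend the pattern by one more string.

φ(vbtbtttbtttttttb) expands symbol-by-symbol to vb tb tt tb tt tt tt tb tt tt tt tt tt tt tt tb; joining the 16 pieces gives the next term.

vbtbtttbtttttttbtttttttttttttttb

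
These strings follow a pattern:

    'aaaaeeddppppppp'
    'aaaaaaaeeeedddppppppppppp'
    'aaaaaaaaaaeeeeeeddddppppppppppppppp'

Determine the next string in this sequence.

aaaaaaaaaaaaaeeeeeeeedddddppppppppppppppppppp

Each string has the form a^{3n+1} e^{2n} d^{n+1} p^{4n+3} (n = 1, 2, …).
At n = 4 the blocks have lengths 13, 8, 5, 19.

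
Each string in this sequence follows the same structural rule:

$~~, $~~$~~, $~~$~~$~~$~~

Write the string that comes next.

$~~$~~$~~$~~$~~$~~$~~$~~

s(k+1) = s(k)·s(k) — each term doubles the last.
So the next term is two copies of $~~$~~$~~$~~.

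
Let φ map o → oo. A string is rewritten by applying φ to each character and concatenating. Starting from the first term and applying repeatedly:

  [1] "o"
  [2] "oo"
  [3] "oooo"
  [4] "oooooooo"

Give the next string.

Rewriting each symbol of oooooooo: o→oo, o→oo, o→oo, o→oo, o→oo, o→oo, o→oo, o→oo, which concatenates to oo oo oo oo oo oo oo oo.

oooooooooooooooo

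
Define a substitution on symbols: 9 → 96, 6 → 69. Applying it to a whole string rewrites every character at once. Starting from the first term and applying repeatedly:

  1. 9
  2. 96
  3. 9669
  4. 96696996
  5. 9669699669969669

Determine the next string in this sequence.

Applying the rule to each of the 16 symbols of 9669699669969669 gives the pieces 96 69 69 96 69 96 96 69 69 96 96 69 96 69 69 96, which concatenate to the answer.

96696996699696696996966996696996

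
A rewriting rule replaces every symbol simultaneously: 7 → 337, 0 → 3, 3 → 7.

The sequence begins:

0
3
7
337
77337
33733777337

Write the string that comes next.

773377733733733777337

Apply φ to 33733777337 symbol by symbol: 3→7, 3→7, 7→337, 3→7, 3→7, 7→337, 7→337, 7→337, 3→7, 3→7, 7→337; joined: 7 7 337 7 7 337 337 337 7 7 337.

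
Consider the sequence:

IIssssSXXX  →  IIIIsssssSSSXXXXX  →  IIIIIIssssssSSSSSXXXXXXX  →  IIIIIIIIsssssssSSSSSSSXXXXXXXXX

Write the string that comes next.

Reading off run lengths: I runs 2, 4, 6, 8; s runs 4, 5, 6, 7; S runs 1, 3, 5, 7; X runs 3, 5, 7, 9 — each is linear in n (n = 1, 2, …).
At n = 5 the blocks have lengths 10, 8, 9, 11.

IIIIIIIIIIssssssssSSSSSSSSSXXXXXXXXXXX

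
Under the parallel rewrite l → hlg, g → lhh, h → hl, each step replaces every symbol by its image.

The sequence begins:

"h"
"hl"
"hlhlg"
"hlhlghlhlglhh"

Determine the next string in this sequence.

Applying the rule to each of the 13 symbols of hlhlghlhlglhh gives the pieces hl hlg hl hlg lhh hl hlg hl hlg lhh hlg hl hl, which concatenate to the answer.

hlhlghlhlglhhhlhlghlhlglhhhlghlhl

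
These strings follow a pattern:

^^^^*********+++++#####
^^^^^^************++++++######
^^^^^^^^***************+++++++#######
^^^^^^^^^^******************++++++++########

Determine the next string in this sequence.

^^^^^^^^^^^^*********************+++++++++#########

Reading off run lengths: ^ runs 4, 6, 8, 10; * runs 9, 12, 15, 18; + runs 5, 6, 7, 8; # runs 5, 6, 7, 8 — each is linear in n, where the shown terms are n = 2, 3, 4, 5.
For the next term, n = 6, so the run lengths are 12, 21, 9, 9.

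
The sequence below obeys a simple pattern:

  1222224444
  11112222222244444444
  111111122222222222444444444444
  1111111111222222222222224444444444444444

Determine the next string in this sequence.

11111111111112222222222222222244444444444444444444

Reading off run lengths: 1 runs 1, 4, 7, 10; 2 runs 5, 8, 11, 14; 4 runs 4, 8, 12, 16 — each is linear in n (n = 1, 2, …).
For the next term, n = 5, so the run lengths are 13, 17, 20.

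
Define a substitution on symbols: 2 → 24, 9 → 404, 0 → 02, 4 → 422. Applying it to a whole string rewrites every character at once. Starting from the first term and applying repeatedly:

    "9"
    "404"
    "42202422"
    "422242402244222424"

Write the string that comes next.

Replace each of the 18 characters of 422242402244222424 in place — 422 24 24 24 422 24 422 02 24 24 422 422 24 24 24 422 24 422 — and concatenate.

4222424244222442202242442242224242442224422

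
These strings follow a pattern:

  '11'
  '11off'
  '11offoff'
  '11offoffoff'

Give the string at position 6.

Each term is the previous one with off appended.
From 11offoffoff, 2 further steps: 11offoffoff → 11offoffoffoff → (answer).

11offoffoffoffoff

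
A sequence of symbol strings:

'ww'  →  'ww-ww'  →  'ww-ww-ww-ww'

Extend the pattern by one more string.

s(k+1) = s(k)·-·s(k) — each term doubles the last with '-' between the halves.
One more doubling of ww-ww-ww-ww gives the answer.

ww-ww-ww-ww-ww-ww-ww-ww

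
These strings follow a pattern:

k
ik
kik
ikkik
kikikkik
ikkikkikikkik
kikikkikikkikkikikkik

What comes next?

ikkikkikikkikkikikkikikkikkikikkik

This is a Fibonacci-style word recurrence s(k) = s(k−2)·s(k−1): e.g. k·ik = kik.
The next term joins ikkikkikikkik and kikikkikikkikkikikkik.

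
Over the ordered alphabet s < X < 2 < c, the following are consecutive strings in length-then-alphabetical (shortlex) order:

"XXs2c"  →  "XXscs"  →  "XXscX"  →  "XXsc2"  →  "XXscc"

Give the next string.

XXXss

Treat XXscc as a base-4 numeral over the given alphabet and add one, carrying through any trailing c's.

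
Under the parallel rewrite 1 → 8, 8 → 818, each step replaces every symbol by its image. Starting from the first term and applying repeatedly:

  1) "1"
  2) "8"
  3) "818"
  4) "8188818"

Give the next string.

81888188188188818

Expanding 8188818: 8→818, 1→8, 8→818, 8→818, 8→818, 1→8, 8→818. Concatenated: 818 8 818 818 818 8 818.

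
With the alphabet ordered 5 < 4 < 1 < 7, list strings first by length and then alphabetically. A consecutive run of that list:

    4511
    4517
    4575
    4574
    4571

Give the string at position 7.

Continuing the enumeration 2 steps past 4571: 4571 → 4577 → (answer).

4455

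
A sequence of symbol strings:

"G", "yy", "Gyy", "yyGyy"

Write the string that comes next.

GyyyyGyy

Each term (from the third on) is the two preceding terms concatenated in order: term 3 = G·yy = Gyy.
The next term joins Gyy and yyGyy.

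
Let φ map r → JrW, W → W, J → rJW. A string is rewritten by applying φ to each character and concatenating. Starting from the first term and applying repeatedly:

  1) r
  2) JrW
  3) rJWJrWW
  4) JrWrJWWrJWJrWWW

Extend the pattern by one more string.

Replace each of the 15 characters of JrWrJWWrJWJrWWW in place — rJW JrW W JrW rJW W W JrW rJW W rJW JrW W W W — and concatenate.

rJWJrWWJrWrJWWWJrWrJWWrJWJrWWWW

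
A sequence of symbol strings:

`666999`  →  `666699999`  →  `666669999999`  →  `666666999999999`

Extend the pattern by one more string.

Term n consists of n+1 6's, followed by 2n-1 9's, where the shown terms are n = 2, 3, 4, 5.
For the next term, n = 6, so the run lengths are 7, 11.

666666699999999999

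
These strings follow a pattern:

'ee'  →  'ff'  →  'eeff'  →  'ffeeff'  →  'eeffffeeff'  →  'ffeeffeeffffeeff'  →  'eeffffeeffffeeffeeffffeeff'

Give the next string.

ffeeffeeffffeeffeeffffeeffffeeffeeffffeeff

From term 3 onward, concatenate the second-to-last term with the last: ee·ff = eeff, ff·eeff = ffeeff, …
Continuing: ffeeffeeffffeeff · eeffffeeffffeeffeeffffeeff gives term 8.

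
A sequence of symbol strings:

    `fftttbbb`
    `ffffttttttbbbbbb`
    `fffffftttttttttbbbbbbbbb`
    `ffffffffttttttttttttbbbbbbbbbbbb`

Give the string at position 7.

Term n consists of 2n f's, followed by 3n t's, followed by 3n b's (n = 1, 2, …).
Setting n = 7 gives 14, 21, 21 characters in each block.

fffffffffffffftttttttttttttttttttttbbbbbbbbbbbbbbbbbbbbb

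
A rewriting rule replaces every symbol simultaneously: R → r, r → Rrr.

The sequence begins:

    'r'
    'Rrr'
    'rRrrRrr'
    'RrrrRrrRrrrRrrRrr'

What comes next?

rRrrRrrRrrrRrrRrrrRrrRrrRrrrRrrRrrrRrrRrr

φ(RrrrRrrRrrrRrrRrr) expands symbol-by-symbol to r Rrr Rrr Rrr r Rrr Rrr r Rrr Rrr Rrr r Rrr Rrr r Rrr Rrr; joining the 17 pieces gives the next term.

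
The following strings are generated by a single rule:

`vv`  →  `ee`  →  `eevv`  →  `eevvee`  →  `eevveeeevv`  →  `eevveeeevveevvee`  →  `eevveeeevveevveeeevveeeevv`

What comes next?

From term 3 onward, concatenate the last term with the second-to-last: ee·vv = eevv, eevv·ee = eevvee, …
Continuing: eevveeeevveevveeeevveeeevv · eevveeeevveevvee gives term 8.

eevveeeevveevveeeevveeeevveevveeeevveevvee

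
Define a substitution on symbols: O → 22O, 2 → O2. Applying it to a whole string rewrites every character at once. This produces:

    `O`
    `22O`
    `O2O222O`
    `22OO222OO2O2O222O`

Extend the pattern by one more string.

Rewriting the 17 symbols of 22OO222OO2O2O222O one by one yields O2 O2 22O 22O O2 O2 O2 22O 22O O2 22O O2 22O O2 O2 O2 22O; concatenated:

O2O222O22OO2O2O222O22OO222OO222OO2O2O222O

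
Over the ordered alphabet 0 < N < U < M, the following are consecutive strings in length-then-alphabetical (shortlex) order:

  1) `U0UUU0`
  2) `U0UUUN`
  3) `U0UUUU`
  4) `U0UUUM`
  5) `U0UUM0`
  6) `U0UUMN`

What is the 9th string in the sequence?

U0UM00

Advancing 3 positions from U0UUMN through U0UUMN → U0UUMU → U0UUMM reaches term 9.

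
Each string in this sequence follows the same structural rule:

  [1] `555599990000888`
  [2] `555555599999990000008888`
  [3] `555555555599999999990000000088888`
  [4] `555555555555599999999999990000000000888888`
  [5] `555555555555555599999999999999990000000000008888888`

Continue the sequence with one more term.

555555555555555555599999999999999999990000000000000088888888

The n-th term is 3n-2 5's then 3n-2 9's then 2n 0's then n+1 8's, where the shown terms are n = 2, 3, 4, 5, 6.
At n = 7 the blocks have lengths 19, 19, 14, 8.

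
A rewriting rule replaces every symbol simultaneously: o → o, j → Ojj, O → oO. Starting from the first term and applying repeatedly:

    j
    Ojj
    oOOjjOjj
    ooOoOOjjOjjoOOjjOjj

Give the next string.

oooOooOoOOjjOjjoOOjjOjjooOoOOjjOjjoOOjjOjj

φ(ooOoOOjjOjjoOOjjOjj) expands symbol-by-symbol to o o oO o oO oO Ojj Ojj oO Ojj Ojj o oO oO Ojj Ojj oO Ojj Ojj; joining the 19 pieces gives the next term.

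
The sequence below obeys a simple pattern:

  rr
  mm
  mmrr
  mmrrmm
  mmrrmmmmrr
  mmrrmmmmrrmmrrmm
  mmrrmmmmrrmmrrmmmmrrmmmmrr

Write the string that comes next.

Each term (from the third on) is the previous term followed by the one before it: term 3 = mm·rr = mmrr.
Continuing: mmrrmmmmrrmmrrmmmmrrmmmmrr · mmrrmmmmrrmmrrmm gives term 8.

mmrrmmmmrrmmrrmmmmrrmmmmrrmmrrmmmmrrmmrrmm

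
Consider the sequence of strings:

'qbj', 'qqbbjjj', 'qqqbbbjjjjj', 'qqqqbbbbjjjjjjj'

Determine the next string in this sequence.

qqqqqbbbbbjjjjjjjjj

Each string has the form q^{n} b^{n} j^{2n-1} (n = 1, 2, …).
At n = 5 the blocks have lengths 5, 5, 9.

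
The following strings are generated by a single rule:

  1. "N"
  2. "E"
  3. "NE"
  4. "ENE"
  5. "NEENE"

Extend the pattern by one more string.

This is a Fibonacci-style word recurrence s(k) = s(k−2)·s(k−1): e.g. N·E = NE.
So term 6 is ENE·NEENE.

ENENEENE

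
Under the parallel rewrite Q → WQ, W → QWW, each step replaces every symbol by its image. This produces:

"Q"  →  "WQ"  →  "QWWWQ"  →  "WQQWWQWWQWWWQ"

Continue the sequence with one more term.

Rewriting the 13 symbols of WQQWWQWWQWWWQ one by one yields QWW WQ WQ QWW QWW WQ QWW QWW WQ QWW QWW QWW WQ; concatenated:

QWWWQWQQWWQWWWQQWWQWWWQQWWQWWQWWWQ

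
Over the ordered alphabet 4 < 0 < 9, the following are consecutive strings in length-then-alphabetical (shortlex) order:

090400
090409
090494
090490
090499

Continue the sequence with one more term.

090044

Find the rightmost character of 090499 below 9, bump it to the next letter, and reset everything to its right to 4.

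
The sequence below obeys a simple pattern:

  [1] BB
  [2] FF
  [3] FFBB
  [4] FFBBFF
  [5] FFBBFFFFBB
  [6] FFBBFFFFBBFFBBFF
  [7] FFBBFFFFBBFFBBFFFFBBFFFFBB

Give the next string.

FFBBFFFFBBFFBBFFFFBBFFFFBBFFBBFFFFBBFFBBFF

From term 3 onward, concatenate the last term with the second-to-last: FF·BB = FFBB, FFBB·FF = FFBBFF, …
The next term joins FFBBFFFFBBFFBBFFFFBBFFFFBB and FFBBFFFFBBFFBBFF.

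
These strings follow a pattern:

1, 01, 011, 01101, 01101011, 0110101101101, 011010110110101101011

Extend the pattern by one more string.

Each term (from the third on) is the previous term followed by the one before it: term 3 = 01·1 = 011.
Continuing: 011010110110101101011 · 0110101101101 gives term 8.

0110101101101011010110110101101101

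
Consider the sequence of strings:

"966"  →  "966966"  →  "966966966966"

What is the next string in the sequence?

Each string is two copies of the previous one concatenated.
So the next term is two copies of 966966966966.

966966966966966966966966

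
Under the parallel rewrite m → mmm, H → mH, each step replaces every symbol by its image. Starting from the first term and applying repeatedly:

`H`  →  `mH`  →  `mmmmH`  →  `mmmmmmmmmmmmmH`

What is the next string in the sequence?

mmmmmmmmmmmmmmmmmmmmmmmmmmmmmmmmmmmmmmmmH

Replace each of the 14 characters of mmmmmmmmmmmmmH in place — mmm mmm mmm mmm mmm mmm mmm mmm mmm mmm mmm mmm mmm mH — and concatenate.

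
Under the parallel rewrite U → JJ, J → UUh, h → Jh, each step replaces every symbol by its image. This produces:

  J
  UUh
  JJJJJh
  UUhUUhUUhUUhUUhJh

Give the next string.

Rewriting the 17 symbols of UUhUUhUUhUUhUUhJh one by one yields JJ JJ Jh JJ JJ Jh JJ JJ Jh JJ JJ Jh JJ JJ Jh UUh Jh; concatenated:

JJJJJhJJJJJhJJJJJhJJJJJhJJJJJhUUhJh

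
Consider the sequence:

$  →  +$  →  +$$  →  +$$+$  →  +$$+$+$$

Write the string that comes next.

+$$+$+$$+$$+$

From term 3 onward, concatenate the last term with the second-to-last: +$·$ = +$$, +$$·+$ = +$$+$, …
So term 6 is +$$+$+$$·+$$+$.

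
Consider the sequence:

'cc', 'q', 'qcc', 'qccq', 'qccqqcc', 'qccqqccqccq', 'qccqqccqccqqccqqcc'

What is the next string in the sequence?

qccqqccqccqqccqqccqccqqccqccq

From term 3 onward, concatenate the last term with the second-to-last: q·cc = qcc, qcc·q = qccq, …
So term 8 is qccqqccqccqqccqqcc·qccqqccqccq.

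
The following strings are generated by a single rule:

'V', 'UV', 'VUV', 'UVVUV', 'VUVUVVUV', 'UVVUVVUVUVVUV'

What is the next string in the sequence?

Each term (from the third on) is the two preceding terms concatenated in order: term 3 = V·UV = VUV.
So term 7 is VUVUVVUV·UVVUVVUVUVVUV.

VUVUVVUVUVVUVVUVUVVUV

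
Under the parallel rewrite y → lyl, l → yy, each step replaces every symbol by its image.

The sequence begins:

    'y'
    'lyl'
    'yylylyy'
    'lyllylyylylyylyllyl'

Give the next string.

Replace each of the 19 characters of lyllylyylylyylyllyl in place — yy lyl yy yy lyl yy lyl lyl yy lyl yy lyl lyl yy lyl yy yy lyl yy — and concatenate.

yylylyyyylylyylyllylyylylyylyllylyylylyyyylylyy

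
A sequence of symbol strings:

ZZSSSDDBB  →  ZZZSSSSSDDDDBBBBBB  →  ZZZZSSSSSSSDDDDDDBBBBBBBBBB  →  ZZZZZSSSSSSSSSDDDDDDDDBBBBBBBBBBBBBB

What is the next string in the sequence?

Each string has the form Z^{n+1} S^{2n+1} D^{2n} B^{4n-2} (n = 1, 2, …).
At n = 5 the blocks have lengths 6, 11, 10, 18.

ZZZZZZSSSSSSSSSSSDDDDDDDDDDBBBBBBBBBBBBBBBBBB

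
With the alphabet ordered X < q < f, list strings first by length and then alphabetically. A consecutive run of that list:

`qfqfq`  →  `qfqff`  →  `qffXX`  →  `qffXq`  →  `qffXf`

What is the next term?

The successor of qffXf increments the rightmost position that isn't already f and resets every position after it to X.

qffqX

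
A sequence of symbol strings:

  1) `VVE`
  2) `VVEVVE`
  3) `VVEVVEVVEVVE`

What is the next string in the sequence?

VVEVVEVVEVVEVVEVVEVVEVVE

s(k+1) = s(k)·s(k) — each term doubles the last.
One more doubling of VVEVVEVVEVVE gives the answer.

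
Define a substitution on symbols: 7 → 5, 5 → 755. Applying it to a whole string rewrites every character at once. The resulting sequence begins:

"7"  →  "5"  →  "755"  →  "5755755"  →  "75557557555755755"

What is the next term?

φ(75557557555755755) expands symbol-by-symbol to 5 755 755 755 5 755 755 5 755 755 755 5 755 755 5 755 755; joining the 17 pieces gives the next term.

57557557555755755575575575557557555755755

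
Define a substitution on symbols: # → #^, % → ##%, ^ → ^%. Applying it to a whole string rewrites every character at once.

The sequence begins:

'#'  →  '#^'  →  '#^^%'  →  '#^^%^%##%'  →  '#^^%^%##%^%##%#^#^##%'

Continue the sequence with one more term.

#^^%^%##%^%##%#^#^##%^%##%#^#^##%#^^%#^^%#^#^##%

Replace each of the 21 characters of #^^%^%##%^%##%#^#^##% in place — #^ ^% ^% ##% ^% ##% #^ #^ ##% ^% ##% #^ #^ ##% #^ ^% #^ ^% #^ #^ ##% — and concatenate.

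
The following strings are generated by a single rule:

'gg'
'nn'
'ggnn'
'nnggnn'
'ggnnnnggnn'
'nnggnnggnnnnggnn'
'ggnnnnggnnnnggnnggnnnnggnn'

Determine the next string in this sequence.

Each term (from the third on) is the two preceding terms concatenated in order: term 3 = gg·nn = ggnn.
So term 8 is nnggnnggnnnnggnn·ggnnnnggnnnnggnnggnnnnggnn.

nnggnnggnnnnggnnggnnnnggnnnnggnnggnnnnggnn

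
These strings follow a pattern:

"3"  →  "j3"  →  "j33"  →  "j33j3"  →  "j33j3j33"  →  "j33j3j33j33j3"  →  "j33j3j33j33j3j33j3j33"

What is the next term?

j33j3j33j33j3j33j3j33j33j3j33j33j3

This is a Fibonacci-style word recurrence s(k) = s(k−1)·s(k−2): e.g. j3·3 = j33.
The next term joins j33j3j33j33j3j33j3j33 and j33j3j33j33j3.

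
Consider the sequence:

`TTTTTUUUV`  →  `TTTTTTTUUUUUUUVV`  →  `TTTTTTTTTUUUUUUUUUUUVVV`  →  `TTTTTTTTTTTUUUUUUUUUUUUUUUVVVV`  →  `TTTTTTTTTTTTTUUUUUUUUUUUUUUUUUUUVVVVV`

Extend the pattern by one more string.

TTTTTTTTTTTTTTTUUUUUUUUUUUUUUUUUUUUUUUVVVVVV

The n-th term is 2n+3 T's then 4n-1 U's then n V's (n = 1, 2, …).
Setting n = 6 gives 15, 23, 6 characters in each block.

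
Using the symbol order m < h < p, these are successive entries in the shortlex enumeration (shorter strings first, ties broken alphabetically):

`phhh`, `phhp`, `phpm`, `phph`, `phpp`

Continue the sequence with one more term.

The successor of phpp increments the rightmost position that isn't already p and resets every position after it to m.

ppmm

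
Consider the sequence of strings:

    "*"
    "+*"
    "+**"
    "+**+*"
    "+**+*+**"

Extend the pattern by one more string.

+**+*+**+**+*

Each term (from the third on) is the previous term followed by the one before it: term 3 = +*·* = +**.
Continuing: +**+*+** · +**+* gives term 6.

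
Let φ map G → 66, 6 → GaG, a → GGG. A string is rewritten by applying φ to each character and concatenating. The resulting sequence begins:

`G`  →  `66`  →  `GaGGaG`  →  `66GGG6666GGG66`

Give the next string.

Rewriting the 14 symbols of 66GGG6666GGG66 one by one yields GaG GaG 66 66 66 GaG GaG GaG GaG 66 66 66 GaG GaG; concatenated:

GaGGaG666666GaGGaGGaGGaG666666GaGGaG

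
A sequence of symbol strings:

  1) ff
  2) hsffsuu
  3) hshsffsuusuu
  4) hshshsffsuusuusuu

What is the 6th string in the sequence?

Every step adds hs to the front and suu to the end of the previous string.
From hshshsffsuusuusuu, 2 further steps: hshshsffsuusuusuu → hshshshsffsuusuusuusuu → (answer).

hshshshshsffsuusuusuusuusuu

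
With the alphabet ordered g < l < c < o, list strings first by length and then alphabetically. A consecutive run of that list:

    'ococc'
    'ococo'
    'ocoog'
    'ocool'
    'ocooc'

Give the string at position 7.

ooggg

Advancing 2 positions from ocooc through ocooc → ocooo reaches term 7.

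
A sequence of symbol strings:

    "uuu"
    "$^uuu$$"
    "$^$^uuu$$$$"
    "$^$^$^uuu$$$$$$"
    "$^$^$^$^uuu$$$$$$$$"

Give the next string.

Each term wraps the previous one in $^ on the left and $$ on the right.
Applying this once more to $^$^$^$^uuu$$$$$$$$:

$^$^$^$^$^uuu$$$$$$$$$$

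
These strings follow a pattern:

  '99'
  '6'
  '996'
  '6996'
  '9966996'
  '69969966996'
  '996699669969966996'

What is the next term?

This is a Fibonacci-style word recurrence s(k) = s(k−2)·s(k−1): e.g. 99·6 = 996.
The next term joins 69969966996 and 996699669969966996.

69969966996996699669969966996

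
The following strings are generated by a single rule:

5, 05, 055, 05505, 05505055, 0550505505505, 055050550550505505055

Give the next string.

0550505505505055050550550505505505

Each term (from the third on) is the previous term followed by the one before it: term 3 = 05·5 = 055.
The next term joins 055050550550505505055 and 0550505505505.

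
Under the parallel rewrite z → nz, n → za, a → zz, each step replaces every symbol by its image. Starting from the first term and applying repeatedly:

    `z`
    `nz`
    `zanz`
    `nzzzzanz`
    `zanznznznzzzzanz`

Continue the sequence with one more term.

nzzzzanzzanzzanzzanznznznzzzzanz

Replace each of the 16 characters of zanznznznzzzzanz in place — nz zz za nz za nz za nz za nz nz nz nz zz za nz — and concatenate.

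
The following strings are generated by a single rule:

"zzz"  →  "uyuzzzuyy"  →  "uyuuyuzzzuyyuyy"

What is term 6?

uyuuyuuyuuyuuyuzzzuyyuyyuyyuyyuyy

s(k+1) = uyu·s(k)·uyy, so each term gains uyu as a prefix and uyy as a suffix.
From uyuuyuzzzuyyuyy, 3 further steps: uyuuyuzzzuyyuyy → uyuuyuuyuzzzuyyuyyuyy → uyuuyuuyuuyuzzzuyyuyyuyyuyy → (answer).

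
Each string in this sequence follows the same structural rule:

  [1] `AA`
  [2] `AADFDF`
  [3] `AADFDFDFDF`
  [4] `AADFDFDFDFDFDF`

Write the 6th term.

AADFDFDFDFDFDFDFDFDFDF

Each term is the previous one with DFDF appended.
From AADFDFDFDFDFDF, 2 further steps: AADFDFDFDFDFDF → AADFDFDFDFDFDFDFDF → (answer).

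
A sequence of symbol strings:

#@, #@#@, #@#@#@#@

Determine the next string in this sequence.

Each string is two copies of the previous one concatenated.
Doubling #@#@#@#@:

#@#@#@#@#@#@#@#@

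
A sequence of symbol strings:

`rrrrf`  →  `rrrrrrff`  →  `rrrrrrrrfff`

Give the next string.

rrrrrrrrrrffff

Each string has the form r^{2n} f^{n-1}, where the shown terms are n = 2, 3, 4.
Setting n = 5 gives 10, 4 characters in each block.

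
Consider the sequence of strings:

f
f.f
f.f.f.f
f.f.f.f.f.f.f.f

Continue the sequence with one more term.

Each string is two copies of the previous one joined by '.'.
So the next term is two copies of f.f.f.f.f.f.f.f with '.' between the halves.

f.f.f.f.f.f.f.f.f.f.f.f.f.f.f.f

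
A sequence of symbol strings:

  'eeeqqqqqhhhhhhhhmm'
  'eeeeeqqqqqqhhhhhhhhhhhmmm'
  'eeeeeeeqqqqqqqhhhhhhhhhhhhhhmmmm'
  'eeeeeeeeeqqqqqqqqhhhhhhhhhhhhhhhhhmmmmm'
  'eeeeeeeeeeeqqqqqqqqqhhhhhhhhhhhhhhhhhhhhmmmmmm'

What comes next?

Term n consists of 2n-1 e's, followed by n+3 q's, followed by 3n+2 h's, followed by n m's, where the shown terms are n = 2, 3, 4, 5, 6.
For the next term, n = 7, so the run lengths are 13, 10, 23, 7.

eeeeeeeeeeeeeqqqqqqqqqqhhhhhhhhhhhhhhhhhhhhhhhmmmmmmm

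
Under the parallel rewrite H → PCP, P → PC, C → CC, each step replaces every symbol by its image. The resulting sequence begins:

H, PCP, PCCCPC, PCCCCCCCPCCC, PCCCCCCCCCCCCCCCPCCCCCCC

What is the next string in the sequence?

Replace each of the 24 characters of PCCCCCCCCCCCCCCCPCCCCCCC in place — PC CC CC CC CC CC CC CC CC CC CC CC CC CC CC CC PC CC CC CC CC CC CC CC — and concatenate.

PCCCCCCCCCCCCCCCCCCCCCCCCCCCCCCCPCCCCCCCCCCCCCCC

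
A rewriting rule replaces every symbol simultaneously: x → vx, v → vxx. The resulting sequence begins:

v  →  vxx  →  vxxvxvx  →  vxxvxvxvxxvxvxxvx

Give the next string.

Rewriting the 17 symbols of vxxvxvxvxxvxvxxvx one by one yields vxx vx vx vxx vx vxx vx vxx vx vx vxx vx vxx vx vx vxx vx; concatenated:

vxxvxvxvxxvxvxxvxvxxvxvxvxxvxvxxvxvxvxxvx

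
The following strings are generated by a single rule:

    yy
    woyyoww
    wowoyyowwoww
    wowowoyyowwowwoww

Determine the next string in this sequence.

wowowowoyyowwowwowwoww

Each term wraps the previous one in wo on the left and oww on the right.
One more step from wowowoyyowwowwoww gives the answer.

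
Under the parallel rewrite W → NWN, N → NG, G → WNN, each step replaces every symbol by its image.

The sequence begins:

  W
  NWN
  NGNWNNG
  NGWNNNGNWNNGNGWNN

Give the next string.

Rewriting the 17 symbols of NGWNNNGNWNNGNGWNN one by one yields NG WNN NWN NG NG NG WNN NG NWN NG NG WNN NG WNN NWN NG NG; concatenated:

NGWNNNWNNGNGNGWNNNGNWNNGNGWNNNGWNNNWNNGNG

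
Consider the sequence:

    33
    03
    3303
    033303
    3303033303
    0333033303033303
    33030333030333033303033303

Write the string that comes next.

This is a Fibonacci-style word recurrence s(k) = s(k−2)·s(k−1): e.g. 33·03 = 3303.
Continuing: 0333033303033303 · 33030333030333033303033303 gives term 8.

033303330303330333030333030333033303033303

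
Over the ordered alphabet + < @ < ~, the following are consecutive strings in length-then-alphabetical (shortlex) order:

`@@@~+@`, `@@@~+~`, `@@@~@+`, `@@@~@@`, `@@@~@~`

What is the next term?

@@@~~+

Find the rightmost character of @@@~@~ below ~, bump it to the next letter, and reset everything to its right to +.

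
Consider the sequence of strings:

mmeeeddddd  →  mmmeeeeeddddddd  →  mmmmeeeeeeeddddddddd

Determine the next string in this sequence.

Each string has the form m^{n} e^{2n-1} d^{2n+1}, where the shown terms are n = 2, 3, 4.
At n = 5 the blocks have lengths 5, 9, 11.

mmmmmeeeeeeeeeddddddddddd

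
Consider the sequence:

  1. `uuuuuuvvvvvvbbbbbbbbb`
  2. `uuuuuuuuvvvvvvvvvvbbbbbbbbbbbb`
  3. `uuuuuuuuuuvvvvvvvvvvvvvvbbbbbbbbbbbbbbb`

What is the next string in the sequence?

The n-th term is 2n+2 u's then 4n-2 v's then 3n+3 b's, where the shown terms are n = 2, 3, 4.
For the next term, n = 5, so the run lengths are 12, 18, 18.

uuuuuuuuuuuuvvvvvvvvvvvvvvvvvvbbbbbbbbbbbbbbbbbb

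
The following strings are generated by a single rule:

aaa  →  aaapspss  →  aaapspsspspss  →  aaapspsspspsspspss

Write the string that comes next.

Each term is the previous one with pspss appended.
One more step from aaapspsspspsspspss gives the answer.

aaapspsspspsspspsspspss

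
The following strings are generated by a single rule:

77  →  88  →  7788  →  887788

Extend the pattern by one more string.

7788887788

Each term (from the third on) is the two preceding terms concatenated in order: term 3 = 77·88 = 7788.
Continuing: 7788 · 887788 gives term 5.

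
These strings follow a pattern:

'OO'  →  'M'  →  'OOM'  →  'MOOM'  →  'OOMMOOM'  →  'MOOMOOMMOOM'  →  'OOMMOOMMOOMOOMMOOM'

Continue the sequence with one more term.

MOOMOOMMOOMOOMMOOMMOOMOOMMOOM

From term 3 onward, concatenate the second-to-last term with the last: OO·M = OOM, M·OOM = MOOM, …
Continuing: MOOMOOMMOOM · OOMMOOMMOOMOOMMOOM gives term 8.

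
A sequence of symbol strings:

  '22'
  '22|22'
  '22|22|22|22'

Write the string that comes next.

s(k+1) = s(k)·|·s(k) — each term doubles the last with '|' between the halves.
Doubling 22|22|22|22 with '|' between the halves:

22|22|22|22|22|22|22|22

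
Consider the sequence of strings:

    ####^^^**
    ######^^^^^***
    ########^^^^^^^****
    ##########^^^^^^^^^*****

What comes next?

Each string has the form #^{2n+2} ^^{2n+1} *^{n+1} (n = 1, 2, …).
For the next term, n = 5, so the run lengths are 12, 11, 6.

############^^^^^^^^^^^******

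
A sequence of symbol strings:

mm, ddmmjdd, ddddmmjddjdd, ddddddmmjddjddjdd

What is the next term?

Each term wraps the previous one in dd on the left and jdd on the right.
One more step from ddddddmmjddjddjdd gives the answer.

ddddddddmmjddjddjddjdd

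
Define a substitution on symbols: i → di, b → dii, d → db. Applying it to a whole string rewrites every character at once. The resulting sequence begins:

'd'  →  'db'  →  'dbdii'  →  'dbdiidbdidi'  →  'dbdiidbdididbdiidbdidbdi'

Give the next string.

dbdiidbdididbdiidbdidbdidbdiidbdididbdiidbdidbdiidbdi

Replace each of the 24 characters of dbdiidbdididbdiidbdidbdi in place — db dii db di di db dii db di db di db dii db di di db dii db di db dii db di — and concatenate.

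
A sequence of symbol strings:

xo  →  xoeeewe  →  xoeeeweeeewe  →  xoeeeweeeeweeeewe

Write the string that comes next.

The strings grow by a fixed suffix eeewe each time.
Applying this once more to xoeeeweeeeweeeewe:

xoeeeweeeeweeeeweeeewe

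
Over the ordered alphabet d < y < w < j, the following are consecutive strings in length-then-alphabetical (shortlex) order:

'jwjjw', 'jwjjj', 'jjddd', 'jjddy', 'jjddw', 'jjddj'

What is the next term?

jjdyd

Treat jjddj as a base-4 numeral over the given alphabet and add one, carrying through any trailing j's.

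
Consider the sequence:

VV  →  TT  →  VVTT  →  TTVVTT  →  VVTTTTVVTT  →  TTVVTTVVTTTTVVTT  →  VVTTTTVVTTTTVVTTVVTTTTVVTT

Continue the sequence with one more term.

TTVVTTVVTTTTVVTTVVTTTTVVTTTTVVTTVVTTTTVVTT

Each term (from the third on) is the two preceding terms concatenated in order: term 3 = VV·TT = VVTT.
So term 8 is TTVVTTVVTTTTVVTT·VVTTTTVVTTTTVVTTVVTTTTVVTT.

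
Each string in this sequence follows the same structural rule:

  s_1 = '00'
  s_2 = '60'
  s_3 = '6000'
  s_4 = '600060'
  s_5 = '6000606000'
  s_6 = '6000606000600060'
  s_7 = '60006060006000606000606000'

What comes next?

600060600060006060006060006000606000600060

Each term (from the third on) is the previous term followed by the one before it: term 3 = 60·00 = 6000.
The next term joins 60006060006000606000606000 and 6000606000600060.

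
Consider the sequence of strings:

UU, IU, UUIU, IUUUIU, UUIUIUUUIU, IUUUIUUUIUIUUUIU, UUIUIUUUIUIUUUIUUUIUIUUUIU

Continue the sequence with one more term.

This is a Fibonacci-style word recurrence s(k) = s(k−2)·s(k−1): e.g. UU·IU = UUIU.
The next term joins IUUUIUUUIUIUUUIU and UUIUIUUUIUIUUUIUUUIUIUUUIU.

IUUUIUUUIUIUUUIUUUIUIUUUIUIUUUIUUUIUIUUUIU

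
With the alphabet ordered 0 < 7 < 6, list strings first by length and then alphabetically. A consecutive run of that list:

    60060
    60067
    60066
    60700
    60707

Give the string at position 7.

Stepping forward 2 times from 60707: 60707 → 60706, then the target.

60770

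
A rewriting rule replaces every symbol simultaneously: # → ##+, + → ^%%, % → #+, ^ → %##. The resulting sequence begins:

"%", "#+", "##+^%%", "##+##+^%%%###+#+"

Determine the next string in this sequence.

Rewriting the 16 symbols of ##+##+^%%%###+#+ one by one yields ##+ ##+ ^%% ##+ ##+ ^%% %## #+ #+ #+ ##+ ##+ ##+ ^%% ##+ ^%%; concatenated:

##+##+^%%##+##+^%%%###+#+#+##+##+##+^%%##+^%%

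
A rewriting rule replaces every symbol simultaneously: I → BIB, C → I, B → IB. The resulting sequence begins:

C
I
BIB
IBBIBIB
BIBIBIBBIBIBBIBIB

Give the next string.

Rewriting the 17 symbols of BIBIBIBBIBIBBIBIB one by one yields IB BIB IB BIB IB BIB IB IB BIB IB BIB IB IB BIB IB BIB IB; concatenated:

IBBIBIBBIBIBBIBIBIBBIBIBBIBIBIBBIBIBBIBIB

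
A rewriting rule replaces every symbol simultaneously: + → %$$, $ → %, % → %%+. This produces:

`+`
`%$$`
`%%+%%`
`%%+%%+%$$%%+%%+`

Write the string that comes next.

Rewriting the 15 symbols of %%+%%+%$$%%+%%+ one by one yields %%+ %%+ %$$ %%+ %%+ %$$ %%+ % % %%+ %%+ %$$ %%+ %%+ %$$; concatenated:

%%+%%+%$$%%+%%+%$$%%+%%%%+%%+%$$%%+%%+%$$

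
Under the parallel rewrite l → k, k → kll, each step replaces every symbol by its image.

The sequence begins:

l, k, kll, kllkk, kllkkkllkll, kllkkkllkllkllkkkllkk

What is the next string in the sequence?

Replace each of the 21 characters of kllkkkllkllkllkkkllkk in place — kll k k kll kll kll k k kll k k kll k k kll kll kll k k kll kll — and concatenate.

kllkkkllkllkllkkkllkkkllkkkllkllkllkkkllkll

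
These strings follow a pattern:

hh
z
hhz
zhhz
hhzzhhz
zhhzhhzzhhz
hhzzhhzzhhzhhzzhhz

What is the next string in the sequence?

zhhzhhzzhhzhhzzhhzzhhzhhzzhhz

This is a Fibonacci-style word recurrence s(k) = s(k−2)·s(k−1): e.g. hh·z = hhz.
The next term joins zhhzhhzzhhz and hhzzhhzzhhzhhzzhhz.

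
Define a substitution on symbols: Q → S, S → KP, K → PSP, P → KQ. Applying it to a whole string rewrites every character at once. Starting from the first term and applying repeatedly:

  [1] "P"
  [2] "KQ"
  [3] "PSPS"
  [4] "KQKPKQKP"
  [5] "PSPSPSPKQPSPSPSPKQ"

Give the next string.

Applying the rule to each of the 18 symbols of PSPSPSPKQPSPSPSPKQ gives the pieces KQ KP KQ KP KQ KP KQ PSP S KQ KP KQ KP KQ KP KQ PSP S, which concatenate to the answer.

KQKPKQKPKQKPKQPSPSKQKPKQKPKQKPKQPSPS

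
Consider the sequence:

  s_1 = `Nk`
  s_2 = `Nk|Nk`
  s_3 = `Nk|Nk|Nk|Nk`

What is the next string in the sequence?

s(k+1) = s(k)·|·s(k) — each term doubles the last with '|' between the halves.
Doubling Nk|Nk|Nk|Nk with '|' between the halves:

Nk|Nk|Nk|Nk|Nk|Nk|Nk|Nk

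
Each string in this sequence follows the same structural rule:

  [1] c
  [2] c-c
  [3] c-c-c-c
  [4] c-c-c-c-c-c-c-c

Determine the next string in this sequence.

Each string is two copies of the previous one joined by '-'.
One more doubling of c-c-c-c-c-c-c-c gives the answer.

c-c-c-c-c-c-c-c-c-c-c-c-c-c-c-c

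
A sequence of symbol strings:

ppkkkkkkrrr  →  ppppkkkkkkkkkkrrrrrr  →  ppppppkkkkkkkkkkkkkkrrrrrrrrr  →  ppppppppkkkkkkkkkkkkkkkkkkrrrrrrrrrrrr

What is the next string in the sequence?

ppppppppppkkkkkkkkkkkkkkkkkkkkkkrrrrrrrrrrrrrrr

Reading off run lengths: p runs 2, 4, 6, 8; k runs 6, 10, 14, 18; r runs 3, 6, 9, 12 — each is linear in n (n = 1, 2, …).
For the next term, n = 5, so the run lengths are 10, 22, 15.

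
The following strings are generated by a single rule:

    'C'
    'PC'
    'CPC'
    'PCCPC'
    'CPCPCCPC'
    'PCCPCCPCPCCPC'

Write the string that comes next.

Each term (from the third on) is the two preceding terms concatenated in order: term 3 = C·PC = CPC.
Continuing: CPCPCCPC · PCCPCCPCPCCPC gives term 7.

CPCPCCPCPCCPCCPCPCCPC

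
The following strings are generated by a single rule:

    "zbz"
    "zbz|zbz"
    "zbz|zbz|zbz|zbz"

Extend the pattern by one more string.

Each string is two copies of the previous one joined by '|'.
One more doubling of zbz|zbz|zbz|zbz gives the answer.

zbz|zbz|zbz|zbz|zbz|zbz|zbz|zbz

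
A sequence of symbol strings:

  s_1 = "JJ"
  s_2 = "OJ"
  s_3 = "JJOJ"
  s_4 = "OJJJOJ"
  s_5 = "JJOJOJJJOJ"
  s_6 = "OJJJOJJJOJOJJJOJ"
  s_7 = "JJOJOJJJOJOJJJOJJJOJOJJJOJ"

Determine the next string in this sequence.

Each term (from the third on) is the two preceding terms concatenated in order: term 3 = JJ·OJ = JJOJ.
Continuing: OJJJOJJJOJOJJJOJ · JJOJOJJJOJOJJJOJJJOJOJJJOJ gives term 8.

OJJJOJJJOJOJJJOJJJOJOJJJOJOJJJOJJJOJOJJJOJ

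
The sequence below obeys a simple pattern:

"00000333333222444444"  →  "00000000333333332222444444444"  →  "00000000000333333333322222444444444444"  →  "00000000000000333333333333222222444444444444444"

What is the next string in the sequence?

00000000000000000333333333333332222222444444444444444444

The n-th term is 3n-1 0's then 2n+2 3's then n+1 2's then 3n 4's, where the shown terms are n = 2, 3, 4, 5.
Setting n = 6 gives 17, 14, 7, 18 characters in each block.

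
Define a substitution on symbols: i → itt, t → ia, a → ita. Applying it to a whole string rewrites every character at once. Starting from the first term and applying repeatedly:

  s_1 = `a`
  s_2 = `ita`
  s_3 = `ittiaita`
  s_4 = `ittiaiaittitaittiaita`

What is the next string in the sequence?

Replace each of the 21 characters of ittiaiaittitaittiaita in place — itt ia ia itt ita itt ita itt ia ia itt ia ita itt ia ia itt ita itt ia ita — and concatenate.

ittiaiaittitaittitaittiaiaittiaitaittiaiaittitaittiaita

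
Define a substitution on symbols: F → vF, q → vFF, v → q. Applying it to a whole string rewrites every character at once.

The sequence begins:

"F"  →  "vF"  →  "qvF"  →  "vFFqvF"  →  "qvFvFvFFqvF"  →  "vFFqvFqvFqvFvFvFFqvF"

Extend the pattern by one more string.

Rewriting the 20 symbols of vFFqvFqvFqvFvFvFFqvF one by one yields q vF vF vFF q vF vFF q vF vFF q vF q vF q vF vF vFF q vF; concatenated:

qvFvFvFFqvFvFFqvFvFFqvFqvFqvFvFvFFqvF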